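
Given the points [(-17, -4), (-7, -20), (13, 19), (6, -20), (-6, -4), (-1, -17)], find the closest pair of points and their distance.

Computing all pairwise distances among 6 points:

d((-17, -4), (-7, -20)) = 18.868
d((-17, -4), (13, 19)) = 37.8021
d((-17, -4), (6, -20)) = 28.0179
d((-17, -4), (-6, -4)) = 11.0
d((-17, -4), (-1, -17)) = 20.6155
d((-7, -20), (13, 19)) = 43.8292
d((-7, -20), (6, -20)) = 13.0
d((-7, -20), (-6, -4)) = 16.0312
d((-7, -20), (-1, -17)) = 6.7082 <-- minimum
d((13, 19), (6, -20)) = 39.6232
d((13, 19), (-6, -4)) = 29.8329
d((13, 19), (-1, -17)) = 38.6264
d((6, -20), (-6, -4)) = 20.0
d((6, -20), (-1, -17)) = 7.6158
d((-6, -4), (-1, -17)) = 13.9284

Closest pair: (-7, -20) and (-1, -17) with distance 6.7082

The closest pair is (-7, -20) and (-1, -17) with Euclidean distance 6.7082. For 6 points, brute-force pairwise comparison is shown above. For large n, the divide-and-conquer algorithm (sort by x, recurse on halves, check the dividing strip) achieves O(n log n).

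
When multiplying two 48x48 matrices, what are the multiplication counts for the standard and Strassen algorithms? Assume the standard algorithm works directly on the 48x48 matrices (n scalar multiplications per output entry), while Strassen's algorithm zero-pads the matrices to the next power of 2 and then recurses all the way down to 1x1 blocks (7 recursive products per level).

Matrix multiplication for 48x48 matrices:

Strassen's algorithm requires power-of-2 dimensions. Pad 48x48 to 64x64 (next power of 2).

Standard algorithm: 48^3 = 110592 multiplications
Strassen's algorithm: 7^(log2(64)) = 7^6 = 117649 multiplications
Difference: 110592 - 117649 = -7057 (Strassen uses MORE here due to padding overhead — for small or just-over-power-of-2 n, padding can outweigh the per-level savings)

Standard: 110592 multiplications (48^3). Strassen: 117649 multiplications (7^6, after padding to 64x64). Strassen reduces 8 recursive multiplications to 7 at each level.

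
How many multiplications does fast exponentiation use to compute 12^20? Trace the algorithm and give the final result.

Computing 12^20 by squaring (build up from 12^1; each line after the first costs one multiplication):

12^1 = 12
12^2 = (12^1)^2 = 12^2 = 144
12^4 = (12^2)^2 = 144^2 = 20736
12^5 = 12 * 12^4 = 12 * 20736 = 248832
12^10 = (12^5)^2 = 248832^2 = 61917364224
12^20 = (12^10)^2 = 61917364224^2 = 3833759992447475122176

Result: 3833759992447475122176
Multiplications needed: 5 (5 lines after 12^1)

12^20 = 3833759992447475122176. Using exponentiation by squaring, this requires 5 multiplications. The key idea: if the exponent is even, square the half-power; if odd, multiply by the base once.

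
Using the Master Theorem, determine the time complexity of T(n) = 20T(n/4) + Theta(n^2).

Master Theorem for T(n) = 20T(n/4) + O(n^2):

a = 20, b = 4, c = 2
log_b(a) = log_4(20) = 2.1610

Case 1: c = 2 < log_4(20) = 2.1610
T(n) = O(n^(log_4 20))

For T(n) = 20T(n/4) + O(n^2): log_4(20) = 2.1610. This is Case 1 of the Master Theorem (c < log_b(a), work dominated by leaves), giving O(n^(log_4 20)).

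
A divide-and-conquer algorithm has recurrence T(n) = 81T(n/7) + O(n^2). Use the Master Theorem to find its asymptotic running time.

Master Theorem for T(n) = 81T(n/7) + O(n^2):

a = 81, b = 7, c = 2
log_b(a) = log_7(81) = 2.2583

Case 1: c = 2 < log_7(81) = 2.2583
T(n) = O(n^(log_7 81))

For T(n) = 81T(n/7) + O(n^2): log_7(81) = 2.2583. This is Case 1 of the Master Theorem (c < log_b(a), work dominated by leaves), giving O(n^(log_7 81)).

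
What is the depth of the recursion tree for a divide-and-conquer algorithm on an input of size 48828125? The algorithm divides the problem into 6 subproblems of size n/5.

For divide and conquer with division factor 5:

Problem sizes at each level:
Level 0: 48828125
Level 1: 9765625
Level 2: 1953125
Level 3: 390625
Level 4: 78125
Level 5: 15625
Level 6: 3125
Level 7: 625
Level 8: 125
Level 9: 25
Level 10: 5
Level 11: 1

The root is level 0 and the size-1 base case is level 11 (the tree spans levels 0 through 11, i.e. 12 levels counting the root), so the depth is the number of divisions: log_5(48828125) = 11

The recursion tree depth is log_5(48828125) = 11. At each level, the problem size is divided by 5, so it takes 11 divisions to reduce to a base case of size 1. The algorithm makes 6 recursive calls at each level.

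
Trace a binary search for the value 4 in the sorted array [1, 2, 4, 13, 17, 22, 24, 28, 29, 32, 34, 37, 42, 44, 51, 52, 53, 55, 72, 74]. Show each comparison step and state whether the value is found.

Binary search for 4 in [1, 2, 4, 13, 17, 22, 24, 28, 29, 32, 34, 37, 42, 44, 51, 52, 53, 55, 72, 74]:

lo=0, hi=19, mid=9, arr[mid]=32 -> 32 > 4, search left half
lo=0, hi=8, mid=4, arr[mid]=17 -> 17 > 4, search left half
lo=0, hi=3, mid=1, arr[mid]=2 -> 2 < 4, search right half
lo=2, hi=3, mid=2, arr[mid]=4 -> Found target at index 2!

Binary search finds 4 at index 2 after 4 comparisons. The search repeatedly halves the search space by comparing with the middle element.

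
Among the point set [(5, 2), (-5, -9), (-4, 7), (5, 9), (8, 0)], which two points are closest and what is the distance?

Computing all pairwise distances among 5 points:

d((5, 2), (-5, -9)) = 14.8661
d((5, 2), (-4, 7)) = 10.2956
d((5, 2), (5, 9)) = 7.0
d((5, 2), (8, 0)) = 3.6056 <-- minimum
d((-5, -9), (-4, 7)) = 16.0312
d((-5, -9), (5, 9)) = 20.5913
d((-5, -9), (8, 0)) = 15.8114
d((-4, 7), (5, 9)) = 9.2195
d((-4, 7), (8, 0)) = 13.8924
d((5, 9), (8, 0)) = 9.4868

Closest pair: (5, 2) and (8, 0) with distance 3.6056

The closest pair is (5, 2) and (8, 0) with Euclidean distance 3.6056. For 5 points, brute-force pairwise comparison is shown above. For large n, the divide-and-conquer algorithm (sort by x, recurse on halves, check the dividing strip) achieves O(n log n).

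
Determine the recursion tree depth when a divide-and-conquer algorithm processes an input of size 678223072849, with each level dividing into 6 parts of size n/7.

For divide and conquer with division factor 7:

Problem sizes at each level:
Level 0: 678223072849
Level 1: 96889010407
Level 2: 13841287201
Level 3: 1977326743
Level 4: 282475249
Level 5: 40353607
Level 6: 5764801
Level 7: 823543
Level 8: 117649
Level 9: 16807
Level 10: 2401
Level 11: 343
Level 12: 49
Level 13: 7
Level 14: 1

The root is level 0 and the size-1 base case is level 14 (the tree spans levels 0 through 14, i.e. 15 levels counting the root), so the depth is the number of divisions: log_7(678223072849) = 14

The recursion tree depth is log_7(678223072849) = 14. At each level, the problem size is divided by 7, so it takes 14 divisions to reduce to a base case of size 1. The algorithm makes 6 recursive calls at each level.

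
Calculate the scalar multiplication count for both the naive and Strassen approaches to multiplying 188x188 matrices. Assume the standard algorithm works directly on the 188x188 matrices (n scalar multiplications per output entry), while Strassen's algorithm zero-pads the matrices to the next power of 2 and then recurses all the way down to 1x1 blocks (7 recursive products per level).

Matrix multiplication for 188x188 matrices:

Strassen's algorithm requires power-of-2 dimensions. Pad 188x188 to 256x256 (next power of 2).

Standard algorithm: 188^3 = 6644672 multiplications
Strassen's algorithm: 7^(log2(256)) = 7^8 = 5764801 multiplications
Savings: 6644672 - 5764801 = 879871 multiplications

Standard: 6644672 multiplications (188^3). Strassen: 5764801 multiplications (7^8, after padding to 256x256). Strassen reduces 8 recursive multiplications to 7 at each level.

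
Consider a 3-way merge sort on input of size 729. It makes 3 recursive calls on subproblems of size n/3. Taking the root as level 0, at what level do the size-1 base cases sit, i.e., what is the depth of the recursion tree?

For divide and conquer with division factor 3:

Problem sizes at each level:
Level 0: 729
Level 1: 243
Level 2: 81
Level 3: 27
Level 4: 9
Level 5: 3
Level 6: 1

The root is level 0 and the size-1 base case is level 6 (the tree spans levels 0 through 6, i.e. 7 levels counting the root), so the depth is the number of divisions: log_3(729) = 6

The recursion tree depth is log_3(729) = 6. At each level, the problem size is divided by 3, so it takes 6 divisions to reduce to a base case of size 1. The algorithm makes 3 recursive calls at each level.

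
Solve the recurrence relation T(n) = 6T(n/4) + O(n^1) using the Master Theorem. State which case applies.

Master Theorem for T(n) = 6T(n/4) + O(n^1):

a = 6, b = 4, c = 1
log_b(a) = log_4(6) = 1.2925

Case 1: c = 1 < log_4(6) = 1.2925
T(n) = O(n^(log_4 6))

For T(n) = 6T(n/4) + O(n^1): log_4(6) = 1.2925. This is Case 1 of the Master Theorem (c < log_b(a), work dominated by leaves), giving O(n^(log_4 6)).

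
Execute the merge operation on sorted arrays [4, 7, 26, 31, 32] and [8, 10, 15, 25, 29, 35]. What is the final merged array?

Merging process:

Compare 4 vs 8: take 4 from left. Merged: [4]
Compare 7 vs 8: take 7 from left. Merged: [4, 7]
Compare 26 vs 8: take 8 from right. Merged: [4, 7, 8]
Compare 26 vs 10: take 10 from right. Merged: [4, 7, 8, 10]
Compare 26 vs 15: take 15 from right. Merged: [4, 7, 8, 10, 15]
Compare 26 vs 25: take 25 from right. Merged: [4, 7, 8, 10, 15, 25]
Compare 26 vs 29: take 26 from left. Merged: [4, 7, 8, 10, 15, 25, 26]
Compare 31 vs 29: take 29 from right. Merged: [4, 7, 8, 10, 15, 25, 26, 29]
Compare 31 vs 35: take 31 from left. Merged: [4, 7, 8, 10, 15, 25, 26, 29, 31]
Compare 32 vs 35: take 32 from left. Merged: [4, 7, 8, 10, 15, 25, 26, 29, 31, 32]
Append remaining from right: [35]. Merged: [4, 7, 8, 10, 15, 25, 26, 29, 31, 32, 35]

Final merged array: [4, 7, 8, 10, 15, 25, 26, 29, 31, 32, 35]
Total comparisons: 10

The merged array is [4, 7, 8, 10, 15, 25, 26, 29, 31, 32, 35], requiring 10 comparisons. The merge step runs in O(n) time where n is the total number of elements.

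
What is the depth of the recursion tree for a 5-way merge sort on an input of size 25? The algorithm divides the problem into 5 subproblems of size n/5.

For divide and conquer with division factor 5:

Problem sizes at each level:
Level 0: 25
Level 1: 5
Level 2: 1

The root is level 0 and the size-1 base case is level 2 (the tree spans levels 0 through 2, i.e. 3 levels counting the root), so the depth is the number of divisions: log_5(25) = 2

The recursion tree depth is log_5(25) = 2. At each level, the problem size is divided by 5, so it takes 2 divisions to reduce to a base case of size 1. The algorithm makes 5 recursive calls at each level.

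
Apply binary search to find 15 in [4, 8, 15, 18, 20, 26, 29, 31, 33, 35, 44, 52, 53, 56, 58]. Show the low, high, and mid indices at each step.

Binary search for 15 in [4, 8, 15, 18, 20, 26, 29, 31, 33, 35, 44, 52, 53, 56, 58]:

lo=0, hi=14, mid=7, arr[mid]=31 -> 31 > 15, search left half
lo=0, hi=6, mid=3, arr[mid]=18 -> 18 > 15, search left half
lo=0, hi=2, mid=1, arr[mid]=8 -> 8 < 15, search right half
lo=2, hi=2, mid=2, arr[mid]=15 -> Found target at index 2!

Binary search finds 15 at index 2 after 4 comparisons. The search repeatedly halves the search space by comparing with the middle element.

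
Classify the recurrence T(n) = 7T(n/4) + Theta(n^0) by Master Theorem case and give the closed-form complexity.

Master Theorem for T(n) = 7T(n/4) + O(n^0):

a = 7, b = 4, c = 0
log_b(a) = log_4(7) = 1.4037

Case 1: c = 0 < log_4(7) = 1.4037
T(n) = O(n^(log_4 7))

For T(n) = 7T(n/4) + O(n^0): log_4(7) = 1.4037. This is Case 1 of the Master Theorem (c < log_b(a), work dominated by leaves), giving O(n^(log_4 7)).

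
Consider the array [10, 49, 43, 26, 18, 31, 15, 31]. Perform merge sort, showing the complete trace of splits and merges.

Merge sort trace:

Split: [10, 49, 43, 26, 18, 31, 15, 31] -> [10, 49, 43, 26] and [18, 31, 15, 31]
  Split: [10, 49, 43, 26] -> [10, 49] and [43, 26]
    Split: [10, 49] -> [10] and [49]
    Merge: [10] + [49] -> [10, 49]
    Split: [43, 26] -> [43] and [26]
    Merge: [43] + [26] -> [26, 43]
  Merge: [10, 49] + [26, 43] -> [10, 26, 43, 49]
  Split: [18, 31, 15, 31] -> [18, 31] and [15, 31]
    Split: [18, 31] -> [18] and [31]
    Merge: [18] + [31] -> [18, 31]
    Split: [15, 31] -> [15] and [31]
    Merge: [15] + [31] -> [15, 31]
  Merge: [18, 31] + [15, 31] -> [15, 18, 31, 31]
Merge: [10, 26, 43, 49] + [15, 18, 31, 31] -> [10, 15, 18, 26, 31, 31, 43, 49]

Final sorted array: [10, 15, 18, 26, 31, 31, 43, 49]

The merge sort proceeds by recursively splitting the array and merging sorted halves.
After all merges, the sorted array is [10, 15, 18, 26, 31, 31, 43, 49].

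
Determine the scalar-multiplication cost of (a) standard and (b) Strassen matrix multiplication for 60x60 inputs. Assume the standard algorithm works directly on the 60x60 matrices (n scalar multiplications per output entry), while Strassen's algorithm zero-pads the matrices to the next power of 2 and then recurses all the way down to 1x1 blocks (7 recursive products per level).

Matrix multiplication for 60x60 matrices:

Strassen's algorithm requires power-of-2 dimensions. Pad 60x60 to 64x64 (next power of 2).

Standard algorithm: 60^3 = 216000 multiplications
Strassen's algorithm: 7^(log2(64)) = 7^6 = 117649 multiplications
Savings: 216000 - 117649 = 98351 multiplications

Standard: 216000 multiplications (60^3). Strassen: 117649 multiplications (7^6, after padding to 64x64). Strassen reduces 8 recursive multiplications to 7 at each level.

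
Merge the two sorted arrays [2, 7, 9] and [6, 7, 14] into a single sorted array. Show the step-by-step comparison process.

Merging process:

Compare 2 vs 6: take 2 from left. Merged: [2]
Compare 7 vs 6: take 6 from right. Merged: [2, 6]
Compare 7 vs 7: take 7 from left. Merged: [2, 6, 7]
Compare 9 vs 7: take 7 from right. Merged: [2, 6, 7, 7]
Compare 9 vs 14: take 9 from left. Merged: [2, 6, 7, 7, 9]
Append remaining from right: [14]. Merged: [2, 6, 7, 7, 9, 14]

Final merged array: [2, 6, 7, 7, 9, 14]
Total comparisons: 5

The merged array is [2, 6, 7, 7, 9, 14], requiring 5 comparisons. The merge step runs in O(n) time where n is the total number of elements.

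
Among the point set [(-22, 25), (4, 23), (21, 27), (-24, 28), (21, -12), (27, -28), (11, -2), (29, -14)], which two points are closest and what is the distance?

Computing all pairwise distances among 8 points:

d((-22, 25), (4, 23)) = 26.0768
d((-22, 25), (21, 27)) = 43.0465
d((-22, 25), (-24, 28)) = 3.6056 <-- minimum
d((-22, 25), (21, -12)) = 56.7274
d((-22, 25), (27, -28)) = 72.1803
d((-22, 25), (11, -2)) = 42.638
d((-22, 25), (29, -14)) = 64.2028
d((4, 23), (21, 27)) = 17.4642
d((4, 23), (-24, 28)) = 28.4429
d((4, 23), (21, -12)) = 38.9102
d((4, 23), (27, -28)) = 55.9464
d((4, 23), (11, -2)) = 25.9615
d((4, 23), (29, -14)) = 44.6542
d((21, 27), (-24, 28)) = 45.0111
d((21, 27), (21, -12)) = 39.0
d((21, 27), (27, -28)) = 55.3263
d((21, 27), (11, -2)) = 30.6757
d((21, 27), (29, -14)) = 41.7732
d((-24, 28), (21, -12)) = 60.208
d((-24, 28), (27, -28)) = 75.743
d((-24, 28), (11, -2)) = 46.0977
d((-24, 28), (29, -14)) = 67.624
d((21, -12), (27, -28)) = 17.088
d((21, -12), (11, -2)) = 14.1421
d((21, -12), (29, -14)) = 8.2462
d((27, -28), (11, -2)) = 30.5287
d((27, -28), (29, -14)) = 14.1421
d((11, -2), (29, -14)) = 21.6333

Closest pair: (-22, 25) and (-24, 28) with distance 3.6056

The closest pair is (-22, 25) and (-24, 28) with Euclidean distance 3.6056. For 8 points, brute-force pairwise comparison is shown above. For large n, the divide-and-conquer algorithm (sort by x, recurse on halves, check the dividing strip) achieves O(n log n).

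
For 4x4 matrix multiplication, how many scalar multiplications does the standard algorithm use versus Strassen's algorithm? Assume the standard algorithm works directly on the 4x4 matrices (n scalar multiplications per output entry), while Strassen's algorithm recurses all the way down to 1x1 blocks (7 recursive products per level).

Matrix multiplication for 4x4 matrices:

Standard algorithm: 4^3 = 64 multiplications
Strassen's algorithm: 7^(log2(4)) = 7^2 = 49 multiplications
Savings: 64 - 49 = 15 multiplications

Standard: 64 multiplications (4^3). Strassen: 49 multiplications (7^2). Strassen reduces 8 recursive multiplications to 7 at each level.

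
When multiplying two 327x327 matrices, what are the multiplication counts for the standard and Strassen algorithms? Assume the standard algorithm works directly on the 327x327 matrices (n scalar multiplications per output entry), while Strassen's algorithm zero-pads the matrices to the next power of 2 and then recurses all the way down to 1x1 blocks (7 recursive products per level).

Matrix multiplication for 327x327 matrices:

Strassen's algorithm requires power-of-2 dimensions. Pad 327x327 to 512x512 (next power of 2).

Standard algorithm: 327^3 = 34965783 multiplications
Strassen's algorithm: 7^(log2(512)) = 7^9 = 40353607 multiplications
Difference: 34965783 - 40353607 = -5387824 (Strassen uses MORE here due to padding overhead — for small or just-over-power-of-2 n, padding can outweigh the per-level savings)

Standard: 34965783 multiplications (327^3). Strassen: 40353607 multiplications (7^9, after padding to 512x512). Strassen reduces 8 recursive multiplications to 7 at each level.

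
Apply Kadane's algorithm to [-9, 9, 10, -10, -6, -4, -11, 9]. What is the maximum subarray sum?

Using Kadane's algorithm on [-9, 9, 10, -10, -6, -4, -11, 9]:

Scanning through the array:
Position 1 (value 9): max_ending_here = 9, max_so_far = 9
Position 2 (value 10): max_ending_here = 19, max_so_far = 19
Position 3 (value -10): max_ending_here = 9, max_so_far = 19
Position 4 (value -6): max_ending_here = 3, max_so_far = 19
Position 5 (value -4): max_ending_here = -1, max_so_far = 19
Position 6 (value -11): max_ending_here = -11, max_so_far = 19
Position 7 (value 9): max_ending_here = 9, max_so_far = 19

Maximum subarray: [9, 10]
Maximum sum: 19

The maximum subarray is [9, 10] with sum 19. This subarray runs from index 1 to index 2.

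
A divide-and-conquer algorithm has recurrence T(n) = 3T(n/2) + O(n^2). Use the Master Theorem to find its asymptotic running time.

Master Theorem for T(n) = 3T(n/2) + O(n^2):

a = 3, b = 2, c = 2
log_b(a) = log_2(3) = 1.5850

Case 3: c = 2 > log_2(3) = 1.5850
T(n) = O(n^2) = O(n^2)

For T(n) = 3T(n/2) + O(n^2): log_2(3) = 1.5850. This is Case 3 of the Master Theorem (c > log_b(a), work dominated by root), giving O(n^2).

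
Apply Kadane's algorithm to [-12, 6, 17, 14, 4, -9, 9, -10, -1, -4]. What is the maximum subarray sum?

Using Kadane's algorithm on [-12, 6, 17, 14, 4, -9, 9, -10, -1, -4]:

Scanning through the array:
Position 1 (value 6): max_ending_here = 6, max_so_far = 6
Position 2 (value 17): max_ending_here = 23, max_so_far = 23
Position 3 (value 14): max_ending_here = 37, max_so_far = 37
Position 4 (value 4): max_ending_here = 41, max_so_far = 41
Position 5 (value -9): max_ending_here = 32, max_so_far = 41
Position 6 (value 9): max_ending_here = 41, max_so_far = 41
Position 7 (value -10): max_ending_here = 31, max_so_far = 41
Position 8 (value -1): max_ending_here = 30, max_so_far = 41
Position 9 (value -4): max_ending_here = 26, max_so_far = 41

Maximum subarray: [6, 17, 14, 4]
Maximum sum: 41

The maximum subarray is [6, 17, 14, 4] with sum 41. This subarray runs from index 1 to index 4.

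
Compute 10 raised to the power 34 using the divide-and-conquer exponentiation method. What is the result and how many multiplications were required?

Computing 10^34 by squaring (build up from 10^1; each line after the first costs one multiplication):

10^1 = 10
10^2 = (10^1)^2 = 10^2 = 100
10^4 = (10^2)^2 = 100^2 = 10000
10^8 = (10^4)^2 = 10000^2 = 100000000
10^16 = (10^8)^2 = 100000000^2 = 10000000000000000
10^17 = 10 * 10^16 = 10 * 10000000000000000 = 100000000000000000
10^34 = (10^17)^2 = 100000000000000000^2 = 10000000000000000000000000000000000

Result: 10000000000000000000000000000000000
Multiplications needed: 6 (6 lines after 10^1)

10^34 = 10000000000000000000000000000000000. Using exponentiation by squaring, this requires 6 multiplications. The key idea: if the exponent is even, square the half-power; if odd, multiply by the base once.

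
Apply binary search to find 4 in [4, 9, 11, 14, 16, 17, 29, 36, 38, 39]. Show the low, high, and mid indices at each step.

Binary search for 4 in [4, 9, 11, 14, 16, 17, 29, 36, 38, 39]:

lo=0, hi=9, mid=4, arr[mid]=16 -> 16 > 4, search left half
lo=0, hi=3, mid=1, arr[mid]=9 -> 9 > 4, search left half
lo=0, hi=0, mid=0, arr[mid]=4 -> Found target at index 0!

Binary search finds 4 at index 0 after 3 comparisons. The search repeatedly halves the search space by comparing with the middle element.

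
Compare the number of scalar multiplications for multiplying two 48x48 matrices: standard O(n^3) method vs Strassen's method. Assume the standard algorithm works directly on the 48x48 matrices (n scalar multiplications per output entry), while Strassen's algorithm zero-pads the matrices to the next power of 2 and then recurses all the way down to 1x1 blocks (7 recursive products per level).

Matrix multiplication for 48x48 matrices:

Strassen's algorithm requires power-of-2 dimensions. Pad 48x48 to 64x64 (next power of 2).

Standard algorithm: 48^3 = 110592 multiplications
Strassen's algorithm: 7^(log2(64)) = 7^6 = 117649 multiplications
Difference: 110592 - 117649 = -7057 (Strassen uses MORE here due to padding overhead — for small or just-over-power-of-2 n, padding can outweigh the per-level savings)

Standard: 110592 multiplications (48^3). Strassen: 117649 multiplications (7^6, after padding to 64x64). Strassen reduces 8 recursive multiplications to 7 at each level.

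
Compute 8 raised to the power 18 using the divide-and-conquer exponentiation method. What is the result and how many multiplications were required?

Computing 8^18 by squaring (build up from 8^1; each line after the first costs one multiplication):

8^1 = 8
8^2 = (8^1)^2 = 8^2 = 64
8^4 = (8^2)^2 = 64^2 = 4096
8^8 = (8^4)^2 = 4096^2 = 16777216
8^9 = 8 * 8^8 = 8 * 16777216 = 134217728
8^18 = (8^9)^2 = 134217728^2 = 18014398509481984

Result: 18014398509481984
Multiplications needed: 5 (5 lines after 8^1)

8^18 = 18014398509481984. Using exponentiation by squaring, this requires 5 multiplications. The key idea: if the exponent is even, square the half-power; if odd, multiply by the base once.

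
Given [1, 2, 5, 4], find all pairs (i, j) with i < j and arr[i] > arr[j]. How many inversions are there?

Finding inversions in [1, 2, 5, 4]:

(2, 3): arr[2]=5 > arr[3]=4

Total inversions: 1

The array has 1 inversion(s): (2,3). Each pair (i,j) satisfies i < j and arr[i] > arr[j].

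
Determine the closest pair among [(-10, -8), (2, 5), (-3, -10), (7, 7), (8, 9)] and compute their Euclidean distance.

Computing all pairwise distances among 5 points:

d((-10, -8), (2, 5)) = 17.6918
d((-10, -8), (-3, -10)) = 7.2801
d((-10, -8), (7, 7)) = 22.6716
d((-10, -8), (8, 9)) = 24.7588
d((2, 5), (-3, -10)) = 15.8114
d((2, 5), (7, 7)) = 5.3852
d((2, 5), (8, 9)) = 7.2111
d((-3, -10), (7, 7)) = 19.7231
d((-3, -10), (8, 9)) = 21.9545
d((7, 7), (8, 9)) = 2.2361 <-- minimum

Closest pair: (7, 7) and (8, 9) with distance 2.2361

The closest pair is (7, 7) and (8, 9) with Euclidean distance 2.2361. For 5 points, brute-force pairwise comparison is shown above. For large n, the divide-and-conquer algorithm (sort by x, recurse on halves, check the dividing strip) achieves O(n log n).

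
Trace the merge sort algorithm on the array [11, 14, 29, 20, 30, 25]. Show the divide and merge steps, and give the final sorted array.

Merge sort trace:

Split: [11, 14, 29, 20, 30, 25] -> [11, 14, 29] and [20, 30, 25]
  Split: [11, 14, 29] -> [11] and [14, 29]
    Split: [14, 29] -> [14] and [29]
    Merge: [14] + [29] -> [14, 29]
  Merge: [11] + [14, 29] -> [11, 14, 29]
  Split: [20, 30, 25] -> [20] and [30, 25]
    Split: [30, 25] -> [30] and [25]
    Merge: [30] + [25] -> [25, 30]
  Merge: [20] + [25, 30] -> [20, 25, 30]
Merge: [11, 14, 29] + [20, 25, 30] -> [11, 14, 20, 25, 29, 30]

Final sorted array: [11, 14, 20, 25, 29, 30]

The merge sort proceeds by recursively splitting the array and merging sorted halves.
After all merges, the sorted array is [11, 14, 20, 25, 29, 30].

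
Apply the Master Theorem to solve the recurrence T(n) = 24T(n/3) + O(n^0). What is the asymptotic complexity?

Master Theorem for T(n) = 24T(n/3) + O(n^0):

a = 24, b = 3, c = 0
log_b(a) = log_3(24) = 2.8928

Case 1: c = 0 < log_3(24) = 2.8928
T(n) = O(n^(log_3 24))

For T(n) = 24T(n/3) + O(n^0): log_3(24) = 2.8928. This is Case 1 of the Master Theorem (c < log_b(a), work dominated by leaves), giving O(n^(log_3 24)).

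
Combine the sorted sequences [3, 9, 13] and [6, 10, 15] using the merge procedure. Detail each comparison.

Merging process:

Compare 3 vs 6: take 3 from left. Merged: [3]
Compare 9 vs 6: take 6 from right. Merged: [3, 6]
Compare 9 vs 10: take 9 from left. Merged: [3, 6, 9]
Compare 13 vs 10: take 10 from right. Merged: [3, 6, 9, 10]
Compare 13 vs 15: take 13 from left. Merged: [3, 6, 9, 10, 13]
Append remaining from right: [15]. Merged: [3, 6, 9, 10, 13, 15]

Final merged array: [3, 6, 9, 10, 13, 15]
Total comparisons: 5

The merged array is [3, 6, 9, 10, 13, 15], requiring 5 comparisons. The merge step runs in O(n) time where n is the total number of elements.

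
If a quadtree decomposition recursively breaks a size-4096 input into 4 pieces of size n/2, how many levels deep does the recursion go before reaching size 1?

For divide and conquer with division factor 2:

Problem sizes at each level:
Level 0: 4096
Level 1: 2048
Level 2: 1024
Level 3: 512
Level 4: 256
Level 5: 128
Level 6: 64
Level 7: 32
Level 8: 16
Level 9: 8
Level 10: 4
Level 11: 2
Level 12: 1

The root is level 0 and the size-1 base case is level 12 (the tree spans levels 0 through 12, i.e. 13 levels counting the root), so the depth is the number of divisions: log_2(4096) = 12

The recursion tree depth is log_2(4096) = 12. At each level, the problem size is divided by 2, so it takes 12 divisions to reduce to a base case of size 1. The algorithm makes 4 recursive calls at each level.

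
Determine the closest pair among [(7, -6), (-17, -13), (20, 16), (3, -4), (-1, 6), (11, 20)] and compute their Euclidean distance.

Computing all pairwise distances among 6 points:

d((7, -6), (-17, -13)) = 25.0
d((7, -6), (20, 16)) = 25.5539
d((7, -6), (3, -4)) = 4.4721 <-- minimum
d((7, -6), (-1, 6)) = 14.4222
d((7, -6), (11, 20)) = 26.3059
d((-17, -13), (20, 16)) = 47.0106
d((-17, -13), (3, -4)) = 21.9317
d((-17, -13), (-1, 6)) = 24.8395
d((-17, -13), (11, 20)) = 43.2782
d((20, 16), (3, -4)) = 26.2488
d((20, 16), (-1, 6)) = 23.2594
d((20, 16), (11, 20)) = 9.8489
d((3, -4), (-1, 6)) = 10.7703
d((3, -4), (11, 20)) = 25.2982
d((-1, 6), (11, 20)) = 18.4391

Closest pair: (7, -6) and (3, -4) with distance 4.4721

The closest pair is (7, -6) and (3, -4) with Euclidean distance 4.4721. For 6 points, brute-force pairwise comparison is shown above. For large n, the divide-and-conquer algorithm (sort by x, recurse on halves, check the dividing strip) achieves O(n log n).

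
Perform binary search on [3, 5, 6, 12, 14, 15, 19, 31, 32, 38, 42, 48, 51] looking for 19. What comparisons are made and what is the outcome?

Binary search for 19 in [3, 5, 6, 12, 14, 15, 19, 31, 32, 38, 42, 48, 51]:

lo=0, hi=12, mid=6, arr[mid]=19 -> Found target at index 6!

Binary search finds 19 at index 6 after 1 comparisons. The search repeatedly halves the search space by comparing with the middle element.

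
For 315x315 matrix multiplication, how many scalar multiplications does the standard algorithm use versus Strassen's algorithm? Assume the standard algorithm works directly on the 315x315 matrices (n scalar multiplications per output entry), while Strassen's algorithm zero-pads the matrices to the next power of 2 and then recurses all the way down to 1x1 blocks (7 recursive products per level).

Matrix multiplication for 315x315 matrices:

Strassen's algorithm requires power-of-2 dimensions. Pad 315x315 to 512x512 (next power of 2).

Standard algorithm: 315^3 = 31255875 multiplications
Strassen's algorithm: 7^(log2(512)) = 7^9 = 40353607 multiplications
Difference: 31255875 - 40353607 = -9097732 (Strassen uses MORE here due to padding overhead — for small or just-over-power-of-2 n, padding can outweigh the per-level savings)

Standard: 31255875 multiplications (315^3). Strassen: 40353607 multiplications (7^9, after padding to 512x512). Strassen reduces 8 recursive multiplications to 7 at each level.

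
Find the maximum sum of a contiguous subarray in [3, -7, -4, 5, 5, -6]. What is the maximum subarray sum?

Using Kadane's algorithm on [3, -7, -4, 5, 5, -6]:

Scanning through the array:
Position 1 (value -7): max_ending_here = -4, max_so_far = 3
Position 2 (value -4): max_ending_here = -4, max_so_far = 3
Position 3 (value 5): max_ending_here = 5, max_so_far = 5
Position 4 (value 5): max_ending_here = 10, max_so_far = 10
Position 5 (value -6): max_ending_here = 4, max_so_far = 10

Maximum subarray: [5, 5]
Maximum sum: 10

The maximum subarray is [5, 5] with sum 10. This subarray runs from index 3 to index 4.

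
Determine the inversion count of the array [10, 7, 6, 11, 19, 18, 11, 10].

Finding inversions in [10, 7, 6, 11, 19, 18, 11, 10]:

(0, 1): arr[0]=10 > arr[1]=7
(0, 2): arr[0]=10 > arr[2]=6
(1, 2): arr[1]=7 > arr[2]=6
(3, 7): arr[3]=11 > arr[7]=10
(4, 5): arr[4]=19 > arr[5]=18
(4, 6): arr[4]=19 > arr[6]=11
(4, 7): arr[4]=19 > arr[7]=10
(5, 6): arr[5]=18 > arr[6]=11
(5, 7): arr[5]=18 > arr[7]=10
(6, 7): arr[6]=11 > arr[7]=10

Total inversions: 10

The array has 10 inversion(s): (0,1), (0,2), (1,2), (3,7), (4,5), (4,6), (4,7), (5,6), (5,7), (6,7). Each pair (i,j) satisfies i < j and arr[i] > arr[j].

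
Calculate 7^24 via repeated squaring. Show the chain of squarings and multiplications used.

Computing 7^24 by squaring (build up from 7^1; each line after the first costs one multiplication):

7^1 = 7
7^2 = (7^1)^2 = 7^2 = 49
7^3 = 7 * 7^2 = 7 * 49 = 343
7^6 = (7^3)^2 = 343^2 = 117649
7^12 = (7^6)^2 = 117649^2 = 13841287201
7^24 = (7^12)^2 = 13841287201^2 = 191581231380566414401

Result: 191581231380566414401
Multiplications needed: 5 (5 lines after 7^1)

7^24 = 191581231380566414401. Using exponentiation by squaring, this requires 5 multiplications. The key idea: if the exponent is even, square the half-power; if odd, multiply by the base once.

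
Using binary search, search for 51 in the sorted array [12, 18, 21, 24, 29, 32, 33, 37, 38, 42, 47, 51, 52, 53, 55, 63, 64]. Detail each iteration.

Binary search for 51 in [12, 18, 21, 24, 29, 32, 33, 37, 38, 42, 47, 51, 52, 53, 55, 63, 64]:

lo=0, hi=16, mid=8, arr[mid]=38 -> 38 < 51, search right half
lo=9, hi=16, mid=12, arr[mid]=52 -> 52 > 51, search left half
lo=9, hi=11, mid=10, arr[mid]=47 -> 47 < 51, search right half
lo=11, hi=11, mid=11, arr[mid]=51 -> Found target at index 11!

Binary search finds 51 at index 11 after 4 comparisons. The search repeatedly halves the search space by comparing with the middle element.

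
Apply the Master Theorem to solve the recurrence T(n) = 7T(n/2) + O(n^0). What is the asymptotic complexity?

Master Theorem for T(n) = 7T(n/2) + O(n^0):

a = 7, b = 2, c = 0
log_b(a) = log_2(7) = 2.8074

Case 1: c = 0 < log_2(7) = 2.8074
T(n) = O(n^(log_2 7))

For T(n) = 7T(n/2) + O(n^0): log_2(7) = 2.8074. This is Case 1 of the Master Theorem (c < log_b(a), work dominated by leaves), giving O(n^(log_2 7)).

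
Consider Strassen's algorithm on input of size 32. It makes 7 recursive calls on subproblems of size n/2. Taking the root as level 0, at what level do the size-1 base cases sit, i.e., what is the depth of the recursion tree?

For divide and conquer with division factor 2:

Problem sizes at each level:
Level 0: 32
Level 1: 16
Level 2: 8
Level 3: 4
Level 4: 2
Level 5: 1

The root is level 0 and the size-1 base case is level 5 (the tree spans levels 0 through 5, i.e. 6 levels counting the root), so the depth is the number of divisions: log_2(32) = 5

The recursion tree depth is log_2(32) = 5. At each level, the problem size is divided by 2, so it takes 5 divisions to reduce to a base case of size 1. The algorithm makes 7 recursive calls at each level.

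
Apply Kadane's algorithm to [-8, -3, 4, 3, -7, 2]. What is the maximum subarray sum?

Using Kadane's algorithm on [-8, -3, 4, 3, -7, 2]:

Scanning through the array:
Position 1 (value -3): max_ending_here = -3, max_so_far = -3
Position 2 (value 4): max_ending_here = 4, max_so_far = 4
Position 3 (value 3): max_ending_here = 7, max_so_far = 7
Position 4 (value -7): max_ending_here = 0, max_so_far = 7
Position 5 (value 2): max_ending_here = 2, max_so_far = 7

Maximum subarray: [4, 3]
Maximum sum: 7

The maximum subarray is [4, 3] with sum 7. This subarray runs from index 2 to index 3.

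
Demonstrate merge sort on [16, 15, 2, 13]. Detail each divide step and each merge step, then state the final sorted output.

Merge sort trace:

Split: [16, 15, 2, 13] -> [16, 15] and [2, 13]
  Split: [16, 15] -> [16] and [15]
  Merge: [16] + [15] -> [15, 16]
  Split: [2, 13] -> [2] and [13]
  Merge: [2] + [13] -> [2, 13]
Merge: [15, 16] + [2, 13] -> [2, 13, 15, 16]

Final sorted array: [2, 13, 15, 16]

The merge sort proceeds by recursively splitting the array and merging sorted halves.
After all merges, the sorted array is [2, 13, 15, 16].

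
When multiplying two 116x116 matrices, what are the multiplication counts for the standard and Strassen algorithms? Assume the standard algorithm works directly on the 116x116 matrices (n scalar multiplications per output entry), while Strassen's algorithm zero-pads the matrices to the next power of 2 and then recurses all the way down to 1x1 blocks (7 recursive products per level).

Matrix multiplication for 116x116 matrices:

Strassen's algorithm requires power-of-2 dimensions. Pad 116x116 to 128x128 (next power of 2).

Standard algorithm: 116^3 = 1560896 multiplications
Strassen's algorithm: 7^(log2(128)) = 7^7 = 823543 multiplications
Savings: 1560896 - 823543 = 737353 multiplications

Standard: 1560896 multiplications (116^3). Strassen: 823543 multiplications (7^7, after padding to 128x128). Strassen reduces 8 recursive multiplications to 7 at each level.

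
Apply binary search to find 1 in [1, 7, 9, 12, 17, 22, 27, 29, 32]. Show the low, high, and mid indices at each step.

Binary search for 1 in [1, 7, 9, 12, 17, 22, 27, 29, 32]:

lo=0, hi=8, mid=4, arr[mid]=17 -> 17 > 1, search left half
lo=0, hi=3, mid=1, arr[mid]=7 -> 7 > 1, search left half
lo=0, hi=0, mid=0, arr[mid]=1 -> Found target at index 0!

Binary search finds 1 at index 0 after 3 comparisons. The search repeatedly halves the search space by comparing with the middle element.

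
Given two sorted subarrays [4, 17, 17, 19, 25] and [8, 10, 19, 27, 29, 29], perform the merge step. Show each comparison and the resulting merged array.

Merging process:

Compare 4 vs 8: take 4 from left. Merged: [4]
Compare 17 vs 8: take 8 from right. Merged: [4, 8]
Compare 17 vs 10: take 10 from right. Merged: [4, 8, 10]
Compare 17 vs 19: take 17 from left. Merged: [4, 8, 10, 17]
Compare 17 vs 19: take 17 from left. Merged: [4, 8, 10, 17, 17]
Compare 19 vs 19: take 19 from left. Merged: [4, 8, 10, 17, 17, 19]
Compare 25 vs 19: take 19 from right. Merged: [4, 8, 10, 17, 17, 19, 19]
Compare 25 vs 27: take 25 from left. Merged: [4, 8, 10, 17, 17, 19, 19, 25]
Append remaining from right: [27, 29, 29]. Merged: [4, 8, 10, 17, 17, 19, 19, 25, 27, 29, 29]

Final merged array: [4, 8, 10, 17, 17, 19, 19, 25, 27, 29, 29]
Total comparisons: 8

The merged array is [4, 8, 10, 17, 17, 19, 19, 25, 27, 29, 29], requiring 8 comparisons. The merge step runs in O(n) time where n is the total number of elements.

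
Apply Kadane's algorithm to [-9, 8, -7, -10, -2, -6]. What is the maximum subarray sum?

Using Kadane's algorithm on [-9, 8, -7, -10, -2, -6]:

Scanning through the array:
Position 1 (value 8): max_ending_here = 8, max_so_far = 8
Position 2 (value -7): max_ending_here = 1, max_so_far = 8
Position 3 (value -10): max_ending_here = -9, max_so_far = 8
Position 4 (value -2): max_ending_here = -2, max_so_far = 8
Position 5 (value -6): max_ending_here = -6, max_so_far = 8

Maximum subarray: [8]
Maximum sum: 8

The maximum subarray is [8] with sum 8. This subarray runs from index 1 to index 1.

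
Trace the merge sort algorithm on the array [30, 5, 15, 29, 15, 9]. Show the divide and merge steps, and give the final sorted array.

Merge sort trace:

Split: [30, 5, 15, 29, 15, 9] -> [30, 5, 15] and [29, 15, 9]
  Split: [30, 5, 15] -> [30] and [5, 15]
    Split: [5, 15] -> [5] and [15]
    Merge: [5] + [15] -> [5, 15]
  Merge: [30] + [5, 15] -> [5, 15, 30]
  Split: [29, 15, 9] -> [29] and [15, 9]
    Split: [15, 9] -> [15] and [9]
    Merge: [15] + [9] -> [9, 15]
  Merge: [29] + [9, 15] -> [9, 15, 29]
Merge: [5, 15, 30] + [9, 15, 29] -> [5, 9, 15, 15, 29, 30]

Final sorted array: [5, 9, 15, 15, 29, 30]

The merge sort proceeds by recursively splitting the array and merging sorted halves.
After all merges, the sorted array is [5, 9, 15, 15, 29, 30].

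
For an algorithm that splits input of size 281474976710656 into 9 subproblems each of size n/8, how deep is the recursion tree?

For divide and conquer with division factor 8:

Problem sizes at each level:
Level 0: 281474976710656
Level 1: 35184372088832
Level 2: 4398046511104
Level 3: 549755813888
Level 4: 68719476736
Level 5: 8589934592
Level 6: 1073741824
Level 7: 134217728
Level 8: 16777216
Level 9: 2097152
Level 10: 262144
Level 11: 32768
Level 12: 4096
Level 13: 512
Level 14: 64
Level 15: 8
Level 16: 1

The root is level 0 and the size-1 base case is level 16 (the tree spans levels 0 through 16, i.e. 17 levels counting the root), so the depth is the number of divisions: log_8(281474976710656) = 16

The recursion tree depth is log_8(281474976710656) = 16. At each level, the problem size is divided by 8, so it takes 16 divisions to reduce to a base case of size 1. The algorithm makes 9 recursive calls at each level.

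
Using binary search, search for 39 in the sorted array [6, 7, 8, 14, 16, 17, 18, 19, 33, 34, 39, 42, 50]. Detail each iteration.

Binary search for 39 in [6, 7, 8, 14, 16, 17, 18, 19, 33, 34, 39, 42, 50]:

lo=0, hi=12, mid=6, arr[mid]=18 -> 18 < 39, search right half
lo=7, hi=12, mid=9, arr[mid]=34 -> 34 < 39, search right half
lo=10, hi=12, mid=11, arr[mid]=42 -> 42 > 39, search left half
lo=10, hi=10, mid=10, arr[mid]=39 -> Found target at index 10!

Binary search finds 39 at index 10 after 4 comparisons. The search repeatedly halves the search space by comparing with the middle element.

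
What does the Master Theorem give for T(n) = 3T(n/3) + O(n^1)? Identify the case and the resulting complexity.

Master Theorem for T(n) = 3T(n/3) + O(n^1):

a = 3, b = 3, c = 1
log_b(a) = log_3(3) = 1.0000

Case 2: c = 1 = log_3(3) = 1.0000
T(n) = O(n^1 log n) = O(n log n)

For T(n) = 3T(n/3) + O(n^1): log_3(3) = 1.0000. This is Case 2 of the Master Theorem (c = log_b(a), equal work at all levels), giving O(n log n).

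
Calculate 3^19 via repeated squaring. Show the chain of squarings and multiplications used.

Computing 3^19 by squaring (build up from 3^1; each line after the first costs one multiplication):

3^1 = 3
3^2 = (3^1)^2 = 3^2 = 9
3^4 = (3^2)^2 = 9^2 = 81
3^8 = (3^4)^2 = 81^2 = 6561
3^9 = 3 * 3^8 = 3 * 6561 = 19683
3^18 = (3^9)^2 = 19683^2 = 387420489
3^19 = 3 * 3^18 = 3 * 387420489 = 1162261467

Result: 1162261467
Multiplications needed: 6 (6 lines after 3^1)

3^19 = 1162261467. Using exponentiation by squaring, this requires 6 multiplications. The key idea: if the exponent is even, square the half-power; if odd, multiply by the base once.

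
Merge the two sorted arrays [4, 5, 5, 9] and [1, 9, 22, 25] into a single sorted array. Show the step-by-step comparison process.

Merging process:

Compare 4 vs 1: take 1 from right. Merged: [1]
Compare 4 vs 9: take 4 from left. Merged: [1, 4]
Compare 5 vs 9: take 5 from left. Merged: [1, 4, 5]
Compare 5 vs 9: take 5 from left. Merged: [1, 4, 5, 5]
Compare 9 vs 9: take 9 from left. Merged: [1, 4, 5, 5, 9]
Append remaining from right: [9, 22, 25]. Merged: [1, 4, 5, 5, 9, 9, 22, 25]

Final merged array: [1, 4, 5, 5, 9, 9, 22, 25]
Total comparisons: 5

The merged array is [1, 4, 5, 5, 9, 9, 22, 25], requiring 5 comparisons. The merge step runs in O(n) time where n is the total number of elements.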